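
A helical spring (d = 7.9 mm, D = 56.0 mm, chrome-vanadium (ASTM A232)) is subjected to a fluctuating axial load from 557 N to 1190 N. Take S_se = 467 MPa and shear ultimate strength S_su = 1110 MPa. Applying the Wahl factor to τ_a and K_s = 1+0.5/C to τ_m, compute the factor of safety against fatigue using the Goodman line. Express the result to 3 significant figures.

C = D/d = 56.0/7.9 = 7.0886; K_W = (4C−1)/(4C−4)+0.615/C = 1.2099; K_s = 1+0.5/C = 1.0705
F_a = (F_max−F_min)/2 = 316.5 N; F_m = (F_max+F_min)/2 = 873.5 N
τ_a = K_W·8F_aD/(πd³) = 1.2099 × 91.542 = 110.76 MPa
τ_m = K_s·8F_mD/(πd³) = 1.0705 × 252.64 = 270.46 MPa
Goodman: 1/n_f = τ_a/S_se + τ_m/S_su = 110.76/467 + 270.46/1110 = 0.23717 + 0.24366 = 0.48084
n_f = 1/0.48084 = 2.08

2.08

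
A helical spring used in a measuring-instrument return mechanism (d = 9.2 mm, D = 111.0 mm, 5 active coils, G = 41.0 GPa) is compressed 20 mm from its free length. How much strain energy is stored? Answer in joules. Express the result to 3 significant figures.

k = Gd⁴/(8D³N_a) = (41.0×10³)(9.2⁴)/(8·111.0³·5) = 5.3692 N/mm
U = ½kδ² = 0.5 × 5.3692 × 20² = 1073.8 N·mm = 1.0738 J

1.07 J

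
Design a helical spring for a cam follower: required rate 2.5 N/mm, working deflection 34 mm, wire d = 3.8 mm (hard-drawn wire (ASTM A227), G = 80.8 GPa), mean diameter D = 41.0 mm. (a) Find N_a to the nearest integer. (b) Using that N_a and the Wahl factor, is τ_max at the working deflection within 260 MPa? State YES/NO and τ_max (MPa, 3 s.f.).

N_a = Gd⁴/(8D³k) = (80.8×10³)(3.8⁴)/(8·41.0³·2.5) = 12.22 → N_a = 12
Actual rate k = Gd⁴/(8D³·12) = 2.5464 N/mm
Working load F = kδ = 2.5464·34 = 86.577 N
C = 41.0/3.8 = 10.7895; K_W = (4C−1)/(4C−4)+0.615/C = 1.1336
τ_max = K_W·8FD/(πd³) = 1.1336·164.73 = 186.74 MPa
τ_max ≤ 260 MPa → acceptable

(a) 12 coils; (b) YES, τ_max = 187 MPa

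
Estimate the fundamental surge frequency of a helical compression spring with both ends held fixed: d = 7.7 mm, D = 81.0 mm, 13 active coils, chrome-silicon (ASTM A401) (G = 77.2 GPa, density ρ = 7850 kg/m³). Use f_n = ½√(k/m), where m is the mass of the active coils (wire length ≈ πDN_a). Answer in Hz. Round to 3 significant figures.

k = Gd⁴/(8D³N_a) = (77.2×10³)(7.7⁴)/(8·81.0³·13) = 4.9101 N/mm = 4910.1 N/m
Wire length L = πDN_a = π·81.0·13 = 3308.1 mm
m = ρ·(πd²/4)·L = 7850 × 46.566×10⁻⁶ m² × 3.3081 m = 1.2093 kg
f_n = ½√(k/m) = 0.5·√(4910.1/1.2093) = 0.5·√(4060.4) = 31.861 Hz

31.9 Hz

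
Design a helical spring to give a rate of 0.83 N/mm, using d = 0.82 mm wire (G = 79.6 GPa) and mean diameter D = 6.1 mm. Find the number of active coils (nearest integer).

24

N_a = Gd⁴/(8D³k) = (79.6×10³ × 0.82⁴)/(8 × 6.1³ × 0.83)
    = 35988.9 / 1507.15 = 23.88 → 24 coils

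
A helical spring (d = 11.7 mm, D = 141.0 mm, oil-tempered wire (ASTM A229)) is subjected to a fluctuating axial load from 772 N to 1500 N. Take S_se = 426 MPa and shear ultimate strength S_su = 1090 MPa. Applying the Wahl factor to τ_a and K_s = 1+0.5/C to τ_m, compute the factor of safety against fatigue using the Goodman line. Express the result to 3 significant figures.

2.18

C = D/d = 141.0/11.7 = 12.0513; K_W = (4C−1)/(4C−4)+0.615/C = 1.1189; K_s = 1+0.5/C = 1.0415
F_a = (F_max−F_min)/2 = 364 N; F_m = (F_max+F_min)/2 = 1136 N
τ_a = K_W·8F_aD/(πd³) = 1.1189 × 81.602 = 91.305 MPa
τ_m = K_s·8F_mD/(πd³) = 1.0415 × 254.67 = 265.24 MPa
Goodman: 1/n_f = τ_a/S_se + τ_m/S_su = 91.305/426 + 265.24/1090 = 0.21433 + 0.24334 = 0.45767
n_f = 1/0.45767 = 2.185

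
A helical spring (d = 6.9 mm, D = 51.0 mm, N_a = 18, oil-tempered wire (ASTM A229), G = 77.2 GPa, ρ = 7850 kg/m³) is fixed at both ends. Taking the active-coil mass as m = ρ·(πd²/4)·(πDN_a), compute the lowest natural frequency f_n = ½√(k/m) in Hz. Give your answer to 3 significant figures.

52.0 Hz

k = Gd⁴/(8D³N_a) = (77.2×10³)(6.9⁴)/(8·51.0³·18) = 9.161 N/mm = 9161 N/m
Wire length L = πDN_a = π·51.0·18 = 2884 mm
m = ρ·(πd²/4)·L = 7850 × 37.393×10⁻⁶ m² × 2.884 m = 0.84655 kg
f_n = ½√(k/m) = 0.5·√(9161/0.84655) = 0.5·√(10822) = 52.013 Hz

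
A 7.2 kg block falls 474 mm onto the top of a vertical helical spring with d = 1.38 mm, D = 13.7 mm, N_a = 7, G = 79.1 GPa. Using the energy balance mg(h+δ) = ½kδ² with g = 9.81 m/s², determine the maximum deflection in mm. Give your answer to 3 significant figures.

222 mm

k = Gd⁴/(8D³N_a) = (79.1×10³)(1.38⁴)/(8·13.7³·7) = 1.9922 N/mm
W = mg = 7.2 × 9.81 = 70.632 N
½kδ² − Wδ − Wh = 0 → δ = (W + √(W² + 2kWh))/k
δ = (70.632 + √(4988.9 + 133399))/1.9922 = (70.632 + 372.01)/1.9922 = 222.18 mm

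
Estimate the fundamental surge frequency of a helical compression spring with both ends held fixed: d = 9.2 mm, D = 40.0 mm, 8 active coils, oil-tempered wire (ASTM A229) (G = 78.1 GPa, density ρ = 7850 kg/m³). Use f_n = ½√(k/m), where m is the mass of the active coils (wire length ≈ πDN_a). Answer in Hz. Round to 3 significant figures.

255 Hz

k = Gd⁴/(8D³N_a) = (78.1×10³)(9.2⁴)/(8·40.0³·8) = 136.6 N/mm = 1.366e+05 N/m
Wire length L = πDN_a = π·40.0·8 = 1005.3 mm
m = ρ·(πd²/4)·L = 7850 × 66.476×10⁻⁶ m² × 1.0053 m = 0.52461 kg
f_n = ½√(k/m) = 0.5·√(1.366e+05/0.52461) = 0.5·√(2.6038e+05) = 255.14 Hz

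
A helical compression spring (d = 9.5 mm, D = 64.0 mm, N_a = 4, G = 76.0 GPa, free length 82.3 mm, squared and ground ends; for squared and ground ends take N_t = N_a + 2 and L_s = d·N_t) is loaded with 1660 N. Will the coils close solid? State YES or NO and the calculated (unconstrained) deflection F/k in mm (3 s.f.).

k = Gd⁴/(8D³N_a) = (76.0×10³)(9.5⁴)/(8·64.0³·4) = 73.794 N/mm
N_t = 6; L_s = 9.5·6 = 57 mm; δ_solid = L₀ − L_s = 82.3 − 57 = 25.3 mm
δ = F/k = 1660/73.794 = 22.495 mm
δ < δ_solid → spring does not go solid

NO, δ = 22.5 mm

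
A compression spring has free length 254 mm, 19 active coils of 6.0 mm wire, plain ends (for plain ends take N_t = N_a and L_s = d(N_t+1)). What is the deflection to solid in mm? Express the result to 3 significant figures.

N_t = 19; L_s = 6.0·20 = 120 mm
δ_solid = L₀ − L_s = 254 − 120 = 134 mm

134 mm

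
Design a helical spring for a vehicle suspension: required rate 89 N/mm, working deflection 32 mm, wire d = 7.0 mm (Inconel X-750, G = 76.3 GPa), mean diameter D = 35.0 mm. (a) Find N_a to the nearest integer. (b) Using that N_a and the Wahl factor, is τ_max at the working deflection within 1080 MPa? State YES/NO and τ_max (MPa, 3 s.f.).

N_a = Gd⁴/(8D³k) = (76.3×10³)(7.0⁴)/(8·35.0³·89) = 6.001 → N_a = 6
Actual rate k = Gd⁴/(8D³·6) = 89.017 N/mm
Working load F = kδ = 89.017·32 = 2848.5 N
C = 35.0/7.0 = 5.0000; K_W = (4C−1)/(4C−4)+0.615/C = 1.3105
τ_max = K_W·8FD/(πd³) = 1.3105·740.18 = 970 MPa
τ_max ≤ 1080 MPa → acceptable

(a) 6 coils; (b) YES, τ_max = 970 MPa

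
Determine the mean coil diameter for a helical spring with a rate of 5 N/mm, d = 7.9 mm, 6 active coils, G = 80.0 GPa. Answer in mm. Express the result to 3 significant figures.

D = (Gd⁴/(8N_a·k))^(1/3) = (80.0×10³·7.9⁴/(8·6·5))^(1/3)
  = (1.29834e+06)^(1/3) = 109.0927 mm

109 mm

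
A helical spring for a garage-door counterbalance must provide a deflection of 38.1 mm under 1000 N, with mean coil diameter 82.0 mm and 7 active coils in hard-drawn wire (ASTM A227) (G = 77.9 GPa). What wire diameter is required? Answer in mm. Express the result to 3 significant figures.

Required rate k = F/δ = 1000/38.1 = 26.247 N/mm
d = (8D³N_a·k / G)^(1/4) = (8·82.0³·7·26.247 / (77.9×10³))^0.25
  = (10403)^0.25 = 10.0993 mm

10.1 mm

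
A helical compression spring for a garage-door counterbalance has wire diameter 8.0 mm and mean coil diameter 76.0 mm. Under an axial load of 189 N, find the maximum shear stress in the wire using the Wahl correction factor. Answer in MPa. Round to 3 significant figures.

82.4 MPa

Spring index C = D/d = 76.0/8.0 = 9.5000
K_W = (4C−1)/(4C−4) + 0.615/C = 37.000/34.000 + 0.0647 = 1.1530
τ₀ = 8FD/(πd³) = 8·189·76.0/(π·8.0³) = 114912/1608.5 = 71.441 MPa
τ_max = K·τ₀ = 1.1530 × 71.441 = 82.369 MPa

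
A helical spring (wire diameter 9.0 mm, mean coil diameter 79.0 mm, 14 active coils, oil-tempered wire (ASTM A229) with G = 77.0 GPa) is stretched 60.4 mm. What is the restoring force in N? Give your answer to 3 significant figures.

k = Gd⁴/(8D³N_a) = (77.0×10³)(9.0⁴)/(8·79.0³·14) = 9.1487 N/mm
F = k·δ = 9.1487 × 60.4 = 552.58 N

553 N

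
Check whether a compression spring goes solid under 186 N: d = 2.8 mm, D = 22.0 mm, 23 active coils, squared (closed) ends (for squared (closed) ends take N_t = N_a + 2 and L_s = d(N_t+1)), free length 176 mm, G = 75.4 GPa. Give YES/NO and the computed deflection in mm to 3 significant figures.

k = Gd⁴/(8D³N_a) = (75.4×10³)(2.8⁴)/(8·22.0³·23) = 2.3655 N/mm
N_t = 25; L_s = 2.8·26 = 72.8 mm; δ_solid = L₀ − L_s = 176 − 72.8 = 103.2 mm
δ = F/k = 186/2.3655 = 78.631 mm
δ < δ_solid → spring does not go solid

NO, δ = 78.6 mm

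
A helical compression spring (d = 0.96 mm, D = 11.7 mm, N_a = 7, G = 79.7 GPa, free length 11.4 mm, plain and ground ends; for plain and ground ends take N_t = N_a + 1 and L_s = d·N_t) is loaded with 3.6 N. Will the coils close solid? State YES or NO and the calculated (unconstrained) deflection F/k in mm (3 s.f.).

YES, δ = 4.77 mm

k = Gd⁴/(8D³N_a) = (79.7×10³)(0.96⁴)/(8·11.7³·7) = 0.75474 N/mm
N_t = 8; L_s = 0.96·8 = 7.68 mm; δ_solid = L₀ − L_s = 11.4 − 7.68 = 3.72 mm
δ = F/k = 3.6/0.75474 = 4.7699 mm
δ ≥ δ_solid → spring goes solid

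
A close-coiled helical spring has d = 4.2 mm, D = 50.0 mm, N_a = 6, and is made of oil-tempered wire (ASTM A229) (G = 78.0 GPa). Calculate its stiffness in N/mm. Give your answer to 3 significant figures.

k = Gd⁴/(8D³N_a) = (78.0×10³ × 4.2⁴) / (8 × 50.0³ × 6)
  = 2.42712e+07 / 6e+06 = 4.0452 N/mm

4.05 N/mm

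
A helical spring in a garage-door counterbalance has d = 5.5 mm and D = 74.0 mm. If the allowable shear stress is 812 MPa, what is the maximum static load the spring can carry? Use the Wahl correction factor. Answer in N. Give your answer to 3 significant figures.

648 N

C = D/d = 74.0/5.5 = 13.4545
K_W = (4C−1)/(4C−4) + 0.615/C = 52.818/49.818 + 0.0457 = 1.1059
τ_max = K·8FD/(πd³) → F_max = τ_allow·πd³/(8DK)
F_max = 812·π·5.5³/(8·74.0·1.1059) = 4.2442e+05/654.71 = 648.25 N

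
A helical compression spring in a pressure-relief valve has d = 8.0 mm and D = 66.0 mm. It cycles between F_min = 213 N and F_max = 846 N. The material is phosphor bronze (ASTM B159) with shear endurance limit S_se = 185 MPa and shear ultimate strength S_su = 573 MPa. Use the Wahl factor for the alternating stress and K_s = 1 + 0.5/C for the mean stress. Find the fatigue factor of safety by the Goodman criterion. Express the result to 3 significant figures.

C = D/d = 66.0/8.0 = 8.2500; K_W = (4C−1)/(4C−4)+0.615/C = 1.1780; K_s = 1+0.5/C = 1.0606
F_a = (F_max−F_min)/2 = 316.5 N; F_m = (F_max+F_min)/2 = 529.5 N
τ_a = K_W·8F_aD/(πd³) = 1.1780 × 103.89 = 122.39 MPa
τ_m = K_s·8F_mD/(πd³) = 1.0606 × 173.81 = 184.35 MPa
Goodman: 1/n_f = τ_a/S_se + τ_m/S_su = 122.39/185 + 184.35/573 = 0.66154 + 0.32172 = 0.98327
n_f = 1/0.98327 = 1.017

1.02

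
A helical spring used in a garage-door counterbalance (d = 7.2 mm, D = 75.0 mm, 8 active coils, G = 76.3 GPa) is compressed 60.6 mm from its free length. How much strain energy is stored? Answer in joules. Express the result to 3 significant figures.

13.9 J

k = Gd⁴/(8D³N_a) = (76.3×10³)(7.2⁴)/(8·75.0³·8) = 7.5944 N/mm
U = ½kδ² = 0.5 × 7.5944 × 60.6² = 13945 N·mm = 13.945 J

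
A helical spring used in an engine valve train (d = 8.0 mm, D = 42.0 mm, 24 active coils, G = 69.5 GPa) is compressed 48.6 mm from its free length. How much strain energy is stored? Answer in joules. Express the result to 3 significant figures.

23.6 J

k = Gd⁴/(8D³N_a) = (69.5×10³)(8.0⁴)/(8·42.0³·24) = 20.012 N/mm
U = ½kδ² = 0.5 × 20.012 × 48.6² = 23634 N·mm = 23.634 J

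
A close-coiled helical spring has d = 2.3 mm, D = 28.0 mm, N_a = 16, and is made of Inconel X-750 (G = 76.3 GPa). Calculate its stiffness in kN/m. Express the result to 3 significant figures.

0.760 kN/m

k = Gd⁴/(8D³N_a) = (76.3×10³ × 2.3⁴) / (8 × 28.0³ × 16)
  = 2.13519e+06 / 2.80986e+06 = 0.75989 N/mm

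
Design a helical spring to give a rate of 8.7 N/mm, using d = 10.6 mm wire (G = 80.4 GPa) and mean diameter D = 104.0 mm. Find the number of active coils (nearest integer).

N_a = Gd⁴/(8D³k) = (80.4×10³ × 10.6⁴)/(8 × 104.0³ × 8.7)
    = 1.01503e+09 / 7.82905e+07 = 12.96 → 13 coils

13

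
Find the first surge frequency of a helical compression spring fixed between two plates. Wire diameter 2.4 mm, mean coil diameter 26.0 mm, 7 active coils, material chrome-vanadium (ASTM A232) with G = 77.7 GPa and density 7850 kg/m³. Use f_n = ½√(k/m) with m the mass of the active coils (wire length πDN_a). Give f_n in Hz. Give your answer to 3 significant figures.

180 Hz

k = Gd⁴/(8D³N_a) = (77.7×10³)(2.4⁴)/(8·26.0³·7) = 2.6191 N/mm = 2619.1 N/m
Wire length L = πDN_a = π·26.0·7 = 571.77 mm
m = ρ·(πd²/4)·L = 7850 × 4.5239×10⁻⁶ m² × 0.57177 m = 0.020305 kg
f_n = ½√(k/m) = 0.5·√(2619.1/0.020305) = 0.5·√(1.2899e+05) = 179.58 Hz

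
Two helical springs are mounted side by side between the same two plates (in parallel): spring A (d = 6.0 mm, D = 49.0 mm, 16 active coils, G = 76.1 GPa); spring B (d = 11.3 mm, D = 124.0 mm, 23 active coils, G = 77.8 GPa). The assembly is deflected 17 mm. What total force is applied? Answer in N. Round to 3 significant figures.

k_A = Gd⁴/(8D³N_a) = (76.1×10³)(6.0⁴)/(8·49.0³·16) = 6.5492 N/mm
k_B = Gd⁴/(8D³N_a) = (77.8×10³)(11.3⁴)/(8·124.0³·23) = 3.6159 N/mm
Parallel: k_eq = 6.5492 + 3.6159 = 10.165 N/mm
F = k_eq·δ = 10.165·17 = 172.81 N

173 N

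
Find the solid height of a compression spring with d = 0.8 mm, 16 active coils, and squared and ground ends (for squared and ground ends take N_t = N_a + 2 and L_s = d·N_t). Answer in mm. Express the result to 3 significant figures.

14.4 mm

squared and ground ends: N_t = N_a + 2 = 16 + 2 = 18
L_s = d·N_t = 0.8 × 18 = 14.4 mm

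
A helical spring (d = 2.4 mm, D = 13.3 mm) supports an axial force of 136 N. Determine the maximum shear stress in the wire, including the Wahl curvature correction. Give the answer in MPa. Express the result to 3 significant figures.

425 MPa

Spring index C = D/d = 13.3/2.4 = 5.5417
K_W = (4C−1)/(4C−4) + 0.615/C = 21.167/18.167 + 0.1110 = 1.2761
τ₀ = 8FD/(πd³) = 8·136·13.3/(π·2.4³) = 14470.4/43.429 = 333.19 MPa
τ_max = K·τ₀ = 1.2761 × 333.19 = 425.19 MPa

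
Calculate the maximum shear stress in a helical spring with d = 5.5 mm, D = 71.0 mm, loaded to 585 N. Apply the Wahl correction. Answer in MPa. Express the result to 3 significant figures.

Spring index C = D/d = 71.0/5.5 = 12.9091
K_W = (4C−1)/(4C−4) + 0.615/C = 50.636/47.636 + 0.0476 = 1.1106
τ₀ = 8FD/(πd³) = 8·585·71.0/(π·5.5³) = 332280/522.68 = 635.72 MPa
τ_max = K·τ₀ = 1.1106 × 635.72 = 706.04 MPa

706 MPa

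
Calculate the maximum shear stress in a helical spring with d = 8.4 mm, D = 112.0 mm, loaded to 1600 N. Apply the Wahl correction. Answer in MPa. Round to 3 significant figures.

852 MPa

Spring index C = D/d = 112.0/8.4 = 13.3333
K_W = (4C−1)/(4C−4) + 0.615/C = 52.333/49.333 + 0.0461 = 1.1069
τ₀ = 8FD/(πd³) = 8·1600·112.0/(π·8.4³) = 1.4336e+06/1862 = 769.91 MPa
τ_max = K·τ₀ = 1.1069 × 769.91 = 852.24 MPa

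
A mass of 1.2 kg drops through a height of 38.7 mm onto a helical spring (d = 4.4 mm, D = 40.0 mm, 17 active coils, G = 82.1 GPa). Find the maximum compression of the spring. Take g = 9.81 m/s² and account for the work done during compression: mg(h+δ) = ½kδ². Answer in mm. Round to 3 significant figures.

k = Gd⁴/(8D³N_a) = (82.1×10³)(4.4⁴)/(8·40.0³·17) = 3.5354 N/mm
W = mg = 1.2 × 9.81 = 11.772 N
½kδ² − Wδ − Wh = 0 → δ = (W + √(W² + 2kWh))/k
δ = (11.772 + √(138.58 + 3221.26))/3.5354 = (11.772 + 57.964)/3.5354 = 19.725 mm

19.7 mm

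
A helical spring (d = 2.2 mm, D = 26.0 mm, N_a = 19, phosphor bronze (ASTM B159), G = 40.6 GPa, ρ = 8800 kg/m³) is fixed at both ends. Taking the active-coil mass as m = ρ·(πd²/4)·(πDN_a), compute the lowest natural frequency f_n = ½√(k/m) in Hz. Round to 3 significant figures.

41.4 Hz

k = Gd⁴/(8D³N_a) = (40.6×10³)(2.2⁴)/(8·26.0³·19) = 0.356 N/mm = 356 N/m
Wire length L = πDN_a = π·26.0·19 = 1551.9 mm
m = ρ·(πd²/4)·L = 8800 × 3.8013×10⁻⁶ m² × 1.5519 m = 0.051915 kg
f_n = ½√(k/m) = 0.5·√(356/0.051915) = 0.5·√(6857.4) = 41.405 Hz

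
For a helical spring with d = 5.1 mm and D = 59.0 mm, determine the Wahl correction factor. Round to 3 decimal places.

C = D/d = 59.0/5.1 = 11.5686
K_W = (4C−1)/(4C−4) + 0.615/C = 45.275/42.275 + 0.0532 = 1.1241

1.124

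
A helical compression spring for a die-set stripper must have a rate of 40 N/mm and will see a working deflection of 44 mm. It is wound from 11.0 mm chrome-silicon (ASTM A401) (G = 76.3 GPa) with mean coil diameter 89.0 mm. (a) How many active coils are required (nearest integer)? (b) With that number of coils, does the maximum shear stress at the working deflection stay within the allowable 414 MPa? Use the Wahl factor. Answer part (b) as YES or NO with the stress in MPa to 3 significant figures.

(a) 5 coils; (b) YES, τ_max = 351 MPa

N_a = Gd⁴/(8D³k) = (76.3×10³)(11.0⁴)/(8·89.0³·40) = 4.952 → N_a = 5
Actual rate k = Gd⁴/(8D³·5) = 39.616 N/mm
Working load F = kδ = 39.616·44 = 1743.1 N
C = 89.0/11.0 = 8.0909; K_W = (4C−1)/(4C−4)+0.615/C = 1.1818
τ_max = K_W·8FD/(πd³) = 1.1818·296.8 = 350.76 MPa
τ_max ≤ 414 MPa → acceptable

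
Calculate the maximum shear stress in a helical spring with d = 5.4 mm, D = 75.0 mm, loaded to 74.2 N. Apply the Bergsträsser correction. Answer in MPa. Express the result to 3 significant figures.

Spring index C = D/d = 75.0/5.4 = 13.8889
K_B = (4C+2)/(4C−3) = 57.556/52.556 = 1.0951
τ₀ = 8FD/(πd³) = 8·74.2·75.0/(π·5.4³) = 44520/494.69 = 89.996 MPa
τ_max = K·τ₀ = 1.0951 × 89.996 = 98.558 MPa

98.6 MPa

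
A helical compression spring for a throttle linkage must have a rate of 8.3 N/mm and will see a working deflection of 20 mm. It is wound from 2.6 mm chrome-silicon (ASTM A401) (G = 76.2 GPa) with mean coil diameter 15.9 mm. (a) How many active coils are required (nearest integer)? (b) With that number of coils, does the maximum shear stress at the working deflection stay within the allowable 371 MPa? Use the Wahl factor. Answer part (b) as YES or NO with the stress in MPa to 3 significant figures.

N_a = Gd⁴/(8D³k) = (76.2×10³)(2.6⁴)/(8·15.9³·8.3) = 13.05 → N_a = 13
Actual rate k = Gd⁴/(8D³·13) = 8.3296 N/mm
Working load F = kδ = 8.3296·20 = 166.59 N
C = 15.9/2.6 = 6.1154; K_W = (4C−1)/(4C−4)+0.615/C = 1.2472
τ_max = K_W·8FD/(πd³) = 1.2472·383.77 = 478.63 MPa
τ_max > 371 MPa → exceeds allowable

(a) 13 coils; (b) NO, τ_max = 479 MPa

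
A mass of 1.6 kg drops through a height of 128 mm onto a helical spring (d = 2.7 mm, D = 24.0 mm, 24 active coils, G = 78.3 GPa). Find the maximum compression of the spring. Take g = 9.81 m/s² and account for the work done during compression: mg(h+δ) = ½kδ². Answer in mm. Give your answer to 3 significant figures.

k = Gd⁴/(8D³N_a) = (78.3×10³)(2.7⁴)/(8·24.0³·24) = 1.5678 N/mm
W = mg = 1.6 × 9.81 = 15.696 N
½kδ² − Wδ − Wh = 0 → δ = (W + √(W² + 2kWh))/k
δ = (15.696 + √(246.36 + 6299.57))/1.5678 = (15.696 + 80.907)/1.5678 = 61.618 mm

61.6 mm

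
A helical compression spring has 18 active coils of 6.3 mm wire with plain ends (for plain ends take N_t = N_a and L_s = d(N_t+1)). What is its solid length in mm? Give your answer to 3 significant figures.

plain ends: N_t = N_a = 18
L_s = d·(N_t+1) = 6.3 × 19 = 119.7 mm

120 mm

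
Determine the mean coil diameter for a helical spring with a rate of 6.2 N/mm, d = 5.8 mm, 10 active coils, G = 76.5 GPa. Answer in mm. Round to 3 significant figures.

D = (Gd⁴/(8N_a·k))^(1/3) = (76.5×10³·5.8⁴/(8·10·6.2))^(1/3)
  = (174539)^(1/3) = 55.8853 mm

55.9 mm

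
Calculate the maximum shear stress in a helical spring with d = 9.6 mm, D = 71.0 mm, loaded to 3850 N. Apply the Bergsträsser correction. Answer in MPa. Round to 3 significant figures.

935 MPa

Spring index C = D/d = 71.0/9.6 = 7.3958
K_B = (4C+2)/(4C−3) = 31.583/26.583 = 1.1881
τ₀ = 8FD/(πd³) = 8·3850·71.0/(π·9.6³) = 2.1868e+06/2779.5 = 786.77 MPa
τ_max = K·τ₀ = 1.1881 × 786.77 = 934.75 MPa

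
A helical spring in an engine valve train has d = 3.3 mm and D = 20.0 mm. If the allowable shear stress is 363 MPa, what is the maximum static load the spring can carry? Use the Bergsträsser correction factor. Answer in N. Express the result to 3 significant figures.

207 N

C = D/d = 20.0/3.3 = 6.0606
K_B = (4C+2)/(4C−3) = 26.242/21.242 = 1.2354
τ_max = K·8FD/(πd³) → F_max = τ_allow·πd³/(8DK)
F_max = 363·π·3.3³/(8·20.0·1.2354) = 40982/197.66 = 207.34 N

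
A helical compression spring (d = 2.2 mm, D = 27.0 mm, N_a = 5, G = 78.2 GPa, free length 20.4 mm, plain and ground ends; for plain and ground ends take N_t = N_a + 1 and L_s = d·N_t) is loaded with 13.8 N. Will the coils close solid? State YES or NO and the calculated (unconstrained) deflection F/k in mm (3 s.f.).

k = Gd⁴/(8D³N_a) = (78.2×10³)(2.2⁴)/(8·27.0³·5) = 2.3267 N/mm
N_t = 6; L_s = 2.2·6 = 13.2 mm; δ_solid = L₀ − L_s = 20.4 − 13.2 = 7.2 mm
δ = F/k = 13.8/2.3267 = 5.9311 mm
δ < δ_solid → spring does not go solid

NO, δ = 5.93 mm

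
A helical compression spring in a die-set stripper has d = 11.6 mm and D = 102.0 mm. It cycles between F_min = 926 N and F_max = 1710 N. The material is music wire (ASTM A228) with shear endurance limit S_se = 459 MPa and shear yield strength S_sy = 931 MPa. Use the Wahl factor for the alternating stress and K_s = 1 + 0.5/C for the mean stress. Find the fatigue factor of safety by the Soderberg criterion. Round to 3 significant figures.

2.41

C = D/d = 102.0/11.6 = 8.7931; K_W = (4C−1)/(4C−4)+0.615/C = 1.1662; K_s = 1+0.5/C = 1.0569
F_a = (F_max−F_min)/2 = 392 N; F_m = (F_max+F_min)/2 = 1318 N
τ_a = K_W·8F_aD/(πd³) = 1.1662 × 65.231 = 76.071 MPa
τ_m = K_s·8F_mD/(πd³) = 1.0569 × 219.32 = 231.79 MPa
Soderberg: 1/n_f = τ_a/S_se + τ_m/S_sy = 76.071/459 + 231.79/931 = 0.16573 + 0.24897 = 0.4147
n_f = 1/0.4147 = 2.411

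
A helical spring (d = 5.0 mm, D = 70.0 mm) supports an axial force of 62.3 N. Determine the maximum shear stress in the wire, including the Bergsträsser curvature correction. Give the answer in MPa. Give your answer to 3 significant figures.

97.2 MPa

Spring index C = D/d = 70.0/5.0 = 14.0000
K_B = (4C+2)/(4C−3) = 58.000/53.000 = 1.0943
τ₀ = 8FD/(πd³) = 8·62.3·70.0/(π·5.0³) = 34888/392.7 = 88.842 MPa
τ_max = K·τ₀ = 1.0943 × 88.842 = 97.223 MPa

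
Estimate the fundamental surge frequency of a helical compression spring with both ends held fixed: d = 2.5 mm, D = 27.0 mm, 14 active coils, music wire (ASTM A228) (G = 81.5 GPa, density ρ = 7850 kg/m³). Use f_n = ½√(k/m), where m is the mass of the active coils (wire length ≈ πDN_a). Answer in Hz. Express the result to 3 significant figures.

k = Gd⁴/(8D³N_a) = (81.5×10³)(2.5⁴)/(8·27.0³·14) = 1.4441 N/mm = 1444.1 N/m
Wire length L = πDN_a = π·27.0·14 = 1187.5 mm
m = ρ·(πd²/4)·L = 7850 × 4.9087×10⁻⁶ m² × 1.1875 m = 0.045759 kg
f_n = ½√(k/m) = 0.5·√(1444.1/0.045759) = 0.5·√(31559) = 88.825 Hz

88.8 Hz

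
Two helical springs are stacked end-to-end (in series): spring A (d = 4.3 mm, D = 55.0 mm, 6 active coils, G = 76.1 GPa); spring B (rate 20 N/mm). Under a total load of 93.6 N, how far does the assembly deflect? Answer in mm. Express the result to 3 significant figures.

33.4 mm

k_A = Gd⁴/(8D³N_a) = (76.1×10³)(4.3⁴)/(8·55.0³·6) = 3.2578 N/mm
Series: 1/k_eq = 1/3.2578 + 1/20 = 0.35695; k_eq = 2.8015 N/mm
δ = F/k_eq = 93.6/2.8015 = 33.411 mm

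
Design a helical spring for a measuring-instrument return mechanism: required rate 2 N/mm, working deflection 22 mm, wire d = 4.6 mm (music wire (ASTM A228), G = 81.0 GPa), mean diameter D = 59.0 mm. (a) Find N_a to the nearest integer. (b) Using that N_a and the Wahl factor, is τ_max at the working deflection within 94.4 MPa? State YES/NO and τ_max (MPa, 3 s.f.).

(a) 11 coils; (b) YES, τ_max = 75.7 MPa

N_a = Gd⁴/(8D³k) = (81.0×10³)(4.6⁴)/(8·59.0³·2) = 11.04 → N_a = 11
Actual rate k = Gd⁴/(8D³·11) = 2.0067 N/mm
Working load F = kδ = 2.0067·22 = 44.147 N
C = 59.0/4.6 = 12.8261; K_W = (4C−1)/(4C−4)+0.615/C = 1.1114
τ_max = K_W·8FD/(πd³) = 1.1114·68.143 = 75.732 MPa
τ_max ≤ 94.4 MPa → acceptable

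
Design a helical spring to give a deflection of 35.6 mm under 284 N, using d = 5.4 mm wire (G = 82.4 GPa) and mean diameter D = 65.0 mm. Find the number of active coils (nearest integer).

4

Required rate k = F/δ = 284/35.6 = 7.9775 N/mm
N_a = Gd⁴/(8D³k) = (82.4×10³ × 5.4⁴)/(8 × 65.0³ × 7.9775)
    = 7.00652e+07 / 1.75266e+07 = 3.998 → 4 coils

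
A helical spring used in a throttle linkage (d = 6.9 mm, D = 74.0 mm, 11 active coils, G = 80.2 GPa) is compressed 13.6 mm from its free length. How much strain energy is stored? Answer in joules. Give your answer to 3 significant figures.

0.471 J

k = Gd⁴/(8D³N_a) = (80.2×10³)(6.9⁴)/(8·74.0³·11) = 5.0979 N/mm
U = ½kδ² = 0.5 × 5.0979 × 13.6² = 471.46 N·mm = 0.47146 J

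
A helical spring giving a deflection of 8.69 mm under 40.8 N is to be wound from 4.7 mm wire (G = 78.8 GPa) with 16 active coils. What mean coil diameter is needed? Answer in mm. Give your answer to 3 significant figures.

40.0 mm

Required rate k = F/δ = 40.8/8.69 = 4.6951 N/mm
D = (Gd⁴/(8N_a·k))^(1/3) = (78.8×10³·4.7⁴/(8·16·4.6951))^(1/3)
  = (63983.4)^(1/3) = 39.9965 mm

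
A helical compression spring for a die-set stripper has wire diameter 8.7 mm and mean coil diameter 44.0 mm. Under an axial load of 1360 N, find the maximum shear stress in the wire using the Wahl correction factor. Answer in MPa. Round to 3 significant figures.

Spring index C = D/d = 44.0/8.7 = 5.0575
K_W = (4C−1)/(4C−4) + 0.615/C = 19.230/16.230 + 0.1216 = 1.3064
τ₀ = 8FD/(πd³) = 8·1360·44.0/(π·8.7³) = 478720/2068.7 = 231.41 MPa
τ_max = K·τ₀ = 1.3064 × 231.41 = 302.32 MPa

302 MPa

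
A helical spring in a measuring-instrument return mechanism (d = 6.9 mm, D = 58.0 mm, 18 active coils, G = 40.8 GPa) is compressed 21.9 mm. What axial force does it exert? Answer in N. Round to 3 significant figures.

k = Gd⁴/(8D³N_a) = (40.8×10³)(6.9⁴)/(8·58.0³·18) = 3.2916 N/mm
F = k·δ = 3.2916 × 21.9 = 72.087 N

72.1 N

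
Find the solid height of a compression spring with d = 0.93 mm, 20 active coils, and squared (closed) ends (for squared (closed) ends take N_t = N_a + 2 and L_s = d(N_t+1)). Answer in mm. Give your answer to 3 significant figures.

21.4 mm

squared (closed) ends: N_t = N_a + 2 = 20 + 2 = 22
L_s = d·(N_t+1) = 0.93 × 23 = 21.39 mm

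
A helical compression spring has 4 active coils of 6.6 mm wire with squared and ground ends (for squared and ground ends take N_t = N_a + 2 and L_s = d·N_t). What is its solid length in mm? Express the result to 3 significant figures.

39.6 mm

squared and ground ends: N_t = N_a + 2 = 4 + 2 = 6
L_s = d·N_t = 6.6 × 6 = 39.6 mm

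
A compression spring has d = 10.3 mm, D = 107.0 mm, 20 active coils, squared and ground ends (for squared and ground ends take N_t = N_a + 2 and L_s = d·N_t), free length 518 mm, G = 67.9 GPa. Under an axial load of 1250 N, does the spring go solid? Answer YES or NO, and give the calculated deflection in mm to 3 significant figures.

YES, δ = 321 mm

k = Gd⁴/(8D³N_a) = (67.9×10³)(10.3⁴)/(8·107.0³·20) = 3.8989 N/mm
N_t = 22; L_s = 10.3·22 = 226.6 mm; δ_solid = L₀ − L_s = 518 − 226.6 = 291.4 mm
δ = F/k = 1250/3.8989 = 320.6 mm
δ ≥ δ_solid → spring goes solid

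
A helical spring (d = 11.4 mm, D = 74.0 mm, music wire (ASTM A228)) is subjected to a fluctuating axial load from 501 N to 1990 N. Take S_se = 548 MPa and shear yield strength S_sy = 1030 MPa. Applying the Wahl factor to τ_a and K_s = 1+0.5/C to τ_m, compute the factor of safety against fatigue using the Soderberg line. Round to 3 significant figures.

C = D/d = 74.0/11.4 = 6.4912; K_W = (4C−1)/(4C−4)+0.615/C = 1.2313; K_s = 1+0.5/C = 1.0770
F_a = (F_max−F_min)/2 = 744.5 N; F_m = (F_max+F_min)/2 = 1245.5 N
τ_a = K_W·8F_aD/(πd³) = 1.2313 × 94.694 = 116.6 MPa
τ_m = K_s·8F_mD/(πd³) = 1.0770 × 158.42 = 170.62 MPa
Soderberg: 1/n_f = τ_a/S_se + τ_m/S_sy = 116.6/548 + 170.62/1030 = 0.21277 + 0.16565 = 0.37842
n_f = 1/0.37842 = 2.643

2.64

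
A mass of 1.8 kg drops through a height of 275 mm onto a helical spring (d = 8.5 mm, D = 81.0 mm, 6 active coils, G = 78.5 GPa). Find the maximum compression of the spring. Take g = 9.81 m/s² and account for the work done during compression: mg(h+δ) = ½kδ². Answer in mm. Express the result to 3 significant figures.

k = Gd⁴/(8D³N_a) = (78.5×10³)(8.5⁴)/(8·81.0³·6) = 16.064 N/mm
W = mg = 1.8 × 9.81 = 17.658 N
½kδ² − Wδ − Wh = 0 → δ = (W + √(W² + 2kWh))/k
δ = (17.658 + √(311.8 + 156010))/16.064 = (17.658 + 395.38)/16.064 = 25.712 mm

25.7 mm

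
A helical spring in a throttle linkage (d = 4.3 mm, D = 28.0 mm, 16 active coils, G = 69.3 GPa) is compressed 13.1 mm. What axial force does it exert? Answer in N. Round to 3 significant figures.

k = Gd⁴/(8D³N_a) = (69.3×10³)(4.3⁴)/(8·28.0³·16) = 8.4319 N/mm
F = k·δ = 8.4319 × 13.1 = 110.46 N

110 N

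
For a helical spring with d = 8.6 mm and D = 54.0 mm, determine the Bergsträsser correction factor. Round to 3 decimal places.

C = D/d = 54.0/8.6 = 6.2791
K_B = (4C+2)/(4C−3) = 27.116/22.116 = 1.2261

1.226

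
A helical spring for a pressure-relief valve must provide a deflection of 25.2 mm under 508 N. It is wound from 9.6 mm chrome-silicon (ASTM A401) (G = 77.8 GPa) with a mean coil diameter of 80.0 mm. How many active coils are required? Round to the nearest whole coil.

8

Required rate k = F/δ = 508/25.2 = 20.159 N/mm
N_a = Gd⁴/(8D³k) = (77.8×10³ × 9.6⁴)/(8 × 80.0³ × 20.159)
    = 6.60792e+08 / 8.25702e+07 = 8.003 → 8 coils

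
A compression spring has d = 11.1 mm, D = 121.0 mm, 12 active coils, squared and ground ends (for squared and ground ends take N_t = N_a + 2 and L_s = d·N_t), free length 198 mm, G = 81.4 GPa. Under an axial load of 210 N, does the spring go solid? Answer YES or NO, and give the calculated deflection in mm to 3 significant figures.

k = Gd⁴/(8D³N_a) = (81.4×10³)(11.1⁴)/(8·121.0³·12) = 7.2659 N/mm
N_t = 14; L_s = 11.1·14 = 155.4 mm; δ_solid = L₀ − L_s = 198 − 155.4 = 42.6 mm
δ = F/k = 210/7.2659 = 28.902 mm
δ < δ_solid → spring does not go solid

NO, δ = 28.9 mm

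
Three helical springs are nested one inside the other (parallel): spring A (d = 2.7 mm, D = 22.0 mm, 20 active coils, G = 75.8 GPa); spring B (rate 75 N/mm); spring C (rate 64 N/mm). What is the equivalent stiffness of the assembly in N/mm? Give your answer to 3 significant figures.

k_A = Gd⁴/(8D³N_a) = (75.8×10³)(2.7⁴)/(8·22.0³·20) = 2.3645 N/mm
Parallel: k_eq = 2.3645 + 75 + 64 = 141.36 N/mm

141 N/mm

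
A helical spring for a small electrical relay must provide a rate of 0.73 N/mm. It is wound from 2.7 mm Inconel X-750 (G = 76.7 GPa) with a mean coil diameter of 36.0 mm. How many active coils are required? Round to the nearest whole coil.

N_a = Gd⁴/(8D³k) = (76.7×10³ × 2.7⁴)/(8 × 36.0³ × 0.73)
    = 4.07615e+06 / 272471 = 14.96 → 15 coils

15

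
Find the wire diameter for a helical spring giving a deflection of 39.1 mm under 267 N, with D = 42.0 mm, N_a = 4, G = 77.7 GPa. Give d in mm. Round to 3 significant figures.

Required rate k = F/δ = 267/39.1 = 6.8286 N/mm
d = (8D³N_a·k / G)^(1/4) = (8·42.0³·4·6.8286 / (77.7×10³))^0.25
  = (208.36)^0.25 = 3.7993 mm

3.80 mm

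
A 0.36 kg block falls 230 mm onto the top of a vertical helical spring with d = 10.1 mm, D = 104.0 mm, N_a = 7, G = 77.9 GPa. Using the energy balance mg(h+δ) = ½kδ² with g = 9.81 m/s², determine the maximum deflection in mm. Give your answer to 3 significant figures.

k = Gd⁴/(8D³N_a) = (77.9×10³)(10.1⁴)/(8·104.0³·7) = 12.869 N/mm
W = mg = 0.36 × 9.81 = 3.5316 N
½kδ² − Wδ − Wh = 0 → δ = (W + √(W² + 2kWh))/k
δ = (3.5316 + √(12.472 + 20905.7))/12.869 = (3.5316 + 144.63)/12.869 = 11.513 mm

11.5 mm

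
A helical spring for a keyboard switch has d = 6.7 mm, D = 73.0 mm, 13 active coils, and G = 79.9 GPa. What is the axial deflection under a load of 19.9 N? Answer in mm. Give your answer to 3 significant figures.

k = Gd⁴/(8D³N_a) = (79.9×10³)(6.7⁴)/(8·73.0³·13) = 3.9796 N/mm
δ = F/k = 19.9 / 3.9796 = 5.0004 mm

5.00 mm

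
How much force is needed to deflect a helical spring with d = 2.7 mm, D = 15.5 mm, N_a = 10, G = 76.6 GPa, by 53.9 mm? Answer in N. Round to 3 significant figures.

k = Gd⁴/(8D³N_a) = (76.6×10³)(2.7⁴)/(8·15.5³·10) = 13.665 N/mm
F = k·δ = 13.665 × 53.9 = 736.53 N

737 N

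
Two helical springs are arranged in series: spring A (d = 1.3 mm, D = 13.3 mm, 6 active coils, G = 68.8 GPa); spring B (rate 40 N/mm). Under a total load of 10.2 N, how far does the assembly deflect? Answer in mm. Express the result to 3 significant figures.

6.12 mm

k_A = Gd⁴/(8D³N_a) = (68.8×10³)(1.3⁴)/(8·13.3³·6) = 1.7401 N/mm
Series: 1/k_eq = 1/1.7401 + 1/40 = 0.59969; k_eq = 1.6675 N/mm
δ = F/k_eq = 10.2/1.6675 = 6.1168 mm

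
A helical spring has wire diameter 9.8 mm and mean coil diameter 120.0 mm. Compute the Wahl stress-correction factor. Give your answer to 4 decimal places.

1.1169

C = D/d = 120.0/9.8 = 12.2449
K_W = (4C−1)/(4C−4) + 0.615/C = 47.980/44.980 + 0.0502 = 1.1169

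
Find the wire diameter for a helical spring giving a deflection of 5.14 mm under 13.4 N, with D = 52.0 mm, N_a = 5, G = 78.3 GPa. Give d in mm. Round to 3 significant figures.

Required rate k = F/δ = 13.4/5.14 = 2.607 N/mm
d = (8D³N_a·k / G)^(1/4) = (8·52.0³·5·2.607 / (78.3×10³))^0.25
  = (187.26)^0.25 = 3.6992 mm

3.70 mm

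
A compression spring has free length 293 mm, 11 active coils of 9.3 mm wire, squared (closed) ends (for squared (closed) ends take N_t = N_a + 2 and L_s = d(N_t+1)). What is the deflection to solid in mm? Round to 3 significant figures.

N_t = 13; L_s = 9.3·14 = 130.2 mm
δ_solid = L₀ − L_s = 293 − 130.2 = 162.8 mm

163 mm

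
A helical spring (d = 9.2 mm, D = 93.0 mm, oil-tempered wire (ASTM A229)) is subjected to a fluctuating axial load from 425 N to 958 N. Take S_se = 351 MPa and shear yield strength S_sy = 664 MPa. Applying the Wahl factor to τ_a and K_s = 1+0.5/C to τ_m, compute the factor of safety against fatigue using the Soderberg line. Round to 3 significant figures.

C = D/d = 93.0/9.2 = 10.1087; K_W = (4C−1)/(4C−4)+0.615/C = 1.1432; K_s = 1+0.5/C = 1.0495
F_a = (F_max−F_min)/2 = 266.5 N; F_m = (F_max+F_min)/2 = 691.5 N
τ_a = K_W·8F_aD/(πd³) = 1.1432 × 81.051 = 92.655 MPa
τ_m = K_s·8F_mD/(πd³) = 1.0495 × 210.31 = 220.71 MPa
Soderberg: 1/n_f = τ_a/S_se + τ_m/S_sy = 92.655/351 + 220.71/664 = 0.26398 + 0.33239 = 0.59637
n_f = 1/0.59637 = 1.677

1.68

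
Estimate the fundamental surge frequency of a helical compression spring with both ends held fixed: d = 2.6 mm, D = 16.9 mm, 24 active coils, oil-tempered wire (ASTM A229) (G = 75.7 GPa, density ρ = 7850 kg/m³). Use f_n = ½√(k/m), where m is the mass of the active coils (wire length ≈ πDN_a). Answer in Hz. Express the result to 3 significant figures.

133 Hz

k = Gd⁴/(8D³N_a) = (75.7×10³)(2.6⁴)/(8·16.9³·24) = 3.7327 N/mm = 3732.7 N/m
Wire length L = πDN_a = π·16.9·24 = 1274.2 mm
m = ρ·(πd²/4)·L = 7850 × 5.3093×10⁻⁶ m² × 1.2742 m = 0.053107 kg
f_n = ½√(k/m) = 0.5·√(3732.7/0.053107) = 0.5·√(70287) = 132.56 Hz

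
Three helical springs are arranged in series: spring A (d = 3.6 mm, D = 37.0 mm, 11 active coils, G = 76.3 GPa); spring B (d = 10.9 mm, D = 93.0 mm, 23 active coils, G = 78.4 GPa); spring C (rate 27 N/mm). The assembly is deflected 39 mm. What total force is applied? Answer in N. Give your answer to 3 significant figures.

k_A = Gd⁴/(8D³N_a) = (76.3×10³)(3.6⁴)/(8·37.0³·11) = 2.8751 N/mm
k_B = Gd⁴/(8D³N_a) = (78.4×10³)(10.9⁴)/(8·93.0³·23) = 7.4775 N/mm
Series: 1/k_eq = 1/2.8751 + 1/7.4775 + 1/27 = 0.51859; k_eq = 1.9283 N/mm
F = k_eq·δ = 1.9283·39 = 75.204 N

75.2 N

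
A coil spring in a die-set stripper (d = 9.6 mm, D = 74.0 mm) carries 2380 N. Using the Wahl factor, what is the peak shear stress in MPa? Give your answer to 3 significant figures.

604 MPa

Spring index C = D/d = 74.0/9.6 = 7.7083
K_W = (4C−1)/(4C−4) + 0.615/C = 29.833/26.833 + 0.0798 = 1.1916
τ₀ = 8FD/(πd³) = 8·2380·74.0/(π·9.6³) = 1.40896e+06/2779.5 = 506.91 MPa
τ_max = K·τ₀ = 1.1916 × 506.91 = 604.03 MPa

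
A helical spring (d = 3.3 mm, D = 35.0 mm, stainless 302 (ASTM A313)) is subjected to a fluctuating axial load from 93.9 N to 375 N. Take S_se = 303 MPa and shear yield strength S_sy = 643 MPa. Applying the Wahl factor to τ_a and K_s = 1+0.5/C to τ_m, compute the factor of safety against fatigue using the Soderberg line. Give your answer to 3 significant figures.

C = D/d = 35.0/3.3 = 10.6061; K_W = (4C−1)/(4C−4)+0.615/C = 1.1361; K_s = 1+0.5/C = 1.0471
F_a = (F_max−F_min)/2 = 140.55 N; F_m = (F_max+F_min)/2 = 234.45 N
τ_a = K_W·8F_aD/(πd³) = 1.1361 × 348.58 = 396 MPa
τ_m = K_s·8F_mD/(πd³) = 1.0471 × 581.46 = 608.87 MPa
Soderberg: 1/n_f = τ_a/S_se + τ_m/S_sy = 396/303 + 608.87/643 = 1.30694 + 0.94692 = 2.2539
n_f = 1/2.2539 = 0.4437

0.444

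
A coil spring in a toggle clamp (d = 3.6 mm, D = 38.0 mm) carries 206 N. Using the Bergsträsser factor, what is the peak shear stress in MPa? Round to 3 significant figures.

Spring index C = D/d = 38.0/3.6 = 10.5556
K_B = (4C+2)/(4C−3) = 44.222/39.222 = 1.1275
τ₀ = 8FD/(πd³) = 8·206·38.0/(π·3.6³) = 62624/146.57 = 427.25 MPa
τ_max = K·τ₀ = 1.1275 × 427.25 = 481.72 MPa

482 MPa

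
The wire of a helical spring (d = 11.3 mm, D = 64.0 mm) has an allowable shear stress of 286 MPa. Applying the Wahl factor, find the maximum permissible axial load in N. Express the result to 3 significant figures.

1990 N

C = D/d = 64.0/11.3 = 5.6637
K_W = (4C−1)/(4C−4) + 0.615/C = 21.655/18.655 + 0.1086 = 1.2694
τ_max = K·8FD/(πd³) → F_max = τ_allow·πd³/(8DK)
F_max = 286·π·11.3³/(8·64.0·1.2694) = 1.2964e+06/649.93 = 1994.7 N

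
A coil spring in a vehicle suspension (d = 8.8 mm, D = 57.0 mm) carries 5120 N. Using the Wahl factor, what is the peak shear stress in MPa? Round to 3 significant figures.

Spring index C = D/d = 57.0/8.8 = 6.4773
K_W = (4C−1)/(4C−4) + 0.615/C = 24.909/21.909 + 0.0949 = 1.2319
τ₀ = 8FD/(πd³) = 8·5120·57.0/(π·8.8³) = 2.33472e+06/2140.9 = 1090.5 MPa
τ_max = K·τ₀ = 1.2319 × 1090.5 = 1343.4 MPa

1340 MPa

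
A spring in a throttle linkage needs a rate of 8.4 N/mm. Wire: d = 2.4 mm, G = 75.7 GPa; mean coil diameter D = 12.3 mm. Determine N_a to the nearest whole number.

20

N_a = Gd⁴/(8D³k) = (75.7×10³ × 2.4⁴)/(8 × 12.3³ × 8.4)
    = 2.51154e+06 / 125050 = 20.08 → 20 coils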